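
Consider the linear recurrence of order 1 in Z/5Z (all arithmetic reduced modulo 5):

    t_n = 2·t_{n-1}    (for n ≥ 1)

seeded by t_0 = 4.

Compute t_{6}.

t_1 = 2·4 = 3
t_2 = 2·3 = 1
t_3 = 2·1 = 2
t_4 = 2·2 = 4
t_5 = 2·4 = 3
t_6 = 2·3 = 1

1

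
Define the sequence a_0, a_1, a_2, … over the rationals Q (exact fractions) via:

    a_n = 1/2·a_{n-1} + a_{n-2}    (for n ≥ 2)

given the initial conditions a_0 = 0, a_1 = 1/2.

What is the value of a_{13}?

a_2 = 1/2·1/2 + 1·0 = 1/4
a_3 = 1/2·1/4 + 1·1/2 = 5/8
a_4 = 1/2·5/8 + 1·1/4 = 9/16
a_5 = 1/2·9/16 + 1·5/8 = 29/32
a_6 = 1/2·29/32 + 1·9/16 = 65/64
a_7 = 1/2·65/64 + 1·29/32 = 181/128
a_8 = 1/2·181/128 + 1·65/64 = 441/256
a_9 = 1/2·441/256 + 1·181/128 = 1165/512
a_10 = 1/2·1165/512 + 1·441/256 = 2929/1024
a_11 = 1/2·2929/1024 + 1·1165/512 = 7589/2048
a_12 = 1/2·7589/2048 + 1·2929/1024 = 19305/4096
a_13 = 1/2·19305/4096 + 1·7589/2048 = 49661/8192

49661/8192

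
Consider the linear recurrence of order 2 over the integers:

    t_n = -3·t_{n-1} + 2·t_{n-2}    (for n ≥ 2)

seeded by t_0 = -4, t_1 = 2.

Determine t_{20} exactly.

-111061851718

t_2 = -3·2 + 2·-4 = -14
t_3 = -3·-14 + 2·2 = 46
t_4 = -3·46 + 2·-14 = -166
t_5 = -3·-166 + 2·46 = 590
t_6 = -3·590 + 2·-166 = -2102
t_7 = -3·-2102 + 2·590 = 7486
t_8 = -3·7486 + 2·-2102 = -26662
t_9 = -3·-26662 + 2·7486 = 94958
t_10 = -3·94958 + 2·-26662 = -338198
t_11 = -3·-338198 + 2·94958 = 1204510
t_12 = -3·1204510 + 2·-338198 = -4289926
t_13 = -3·-4289926 + 2·1204510 = 15278798
t_14 = -3·15278798 + 2·-4289926 = -54416246
t_15 = -3·-54416246 + 2·15278798 = 193806334
t_16 = -3·193806334 + 2·-54416246 = -690251494
t_17 = -3·-690251494 + 2·193806334 = 2458367150
t_18 = -3·2458367150 + 2·-690251494 = -8755604438
t_19 = -3·-8755604438 + 2·2458367150 = 31183547614
t_20 = -3·31183547614 + 2·-8755604438 = -111061851718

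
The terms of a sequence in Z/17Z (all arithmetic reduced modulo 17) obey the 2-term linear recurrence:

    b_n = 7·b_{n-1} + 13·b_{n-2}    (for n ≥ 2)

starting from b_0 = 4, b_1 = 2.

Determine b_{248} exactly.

b_2 = 7·2 + 13·4 = 15
b_3 = 7·15 + 13·2 = 12
b_4 = 7·12 + 13·15 = 7
b_5 = 7·7 + 13·12 = 1
b_6 = 7·1 + 13·7 = 13
b_7 = 7·13 + 13·1 = 2
b_8 = 7·2 + 13·13 = 13
b_9 = 7·13 + 13·2 = 15
b_10 = 7·15 + 13·13 = 2
b_11 = 7·2 + 13·15 = 5
b_12 = 7·5 + 13·2 = 10
b_13 = 7·10 + 13·5 = 16
b_14 = 7·16 + 13·10 = 4
b_15 = 7·4 + 13·16 = 15
b_16 = 7·15 + 13·4 = 4
b_17 = 7·4 + 13·15 = 2
(b_16, b_17) = (4, 2) = (b_0, b_1), so the sequence has period 16.
248 ≡ 8 (mod 16), hence b_248 = b_8 = 13.

13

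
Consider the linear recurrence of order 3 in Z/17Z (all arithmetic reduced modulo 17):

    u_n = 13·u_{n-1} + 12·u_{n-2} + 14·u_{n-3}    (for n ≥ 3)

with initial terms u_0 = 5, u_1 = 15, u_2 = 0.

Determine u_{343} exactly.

u_3 = 13·0 + 12·15 + 14·5 = 12
u_4 = 13·12 + 12·0 + 14·15 = 9
u_5 = 13·9 + 12·12 + 14·0 = 6
u_6 = 13·6 + 12·9 + 14·12 = 14
u_7 = 13·14 + 12·6 + 14·9 = 6
u_8 = 13·6 + 12·14 + 14·6 = 7
u_9 = 13·7 + 12·6 + 14·14 = 2
u_10 = 13·2 + 12·7 + 14·6 = 7
u_11 = 13·7 + 12·2 + 14·7 = 9
u_12 = 13·9 + 12·7 + 14·2 = 8
u_13 = 13·8 + 12·9 + 14·7 = 4
u_14 = 13·4 + 12·8 + 14·9 = 2
u_15 = 13·2 + 12·4 + 14·8 = 16
u_16 = 13·16 + 12·2 + 14·4 = 16
u_17 = 13·16 + 12·16 + 14·2 = 3
u_18 = 13·3 + 12·16 + 14·16 = 13
u_19 = 13·13 + 12·3 + 14·16 = 4
u_20 = 13·4 + 12·13 + 14·3 = 12
u_21 = 13·12 + 12·4 + 14·13 = 12
u_22 = 13·12 + 12·12 + 14·4 = 16
u_23 = 13·16 + 12·12 + 14·12 = 10
u_24 = 13·10 + 12·16 + 14·12 = 14
u_25 = 13·14 + 12·10 + 14·16 = 16
u_26 = 13·16 + 12·14 + 14·10 = 6
u_27 = 13·6 + 12·16 + 14·14 = 7
u_28 = 13·7 + 12·6 + 14·16 = 13
u_29 = 13·13 + 12·7 + 14·6 = 14
u_30 = 13·14 + 12·13 + 14·7 = 11
u_31 = 13·11 + 12·14 + 14·13 = 0
u_32 = 13·0 + 12·11 + 14·14 = 5
u_33 = 13·5 + 12·0 + 14·11 = 15
u_34 = 13·15 + 12·5 + 14·0 = 0
(u_32, u_33, u_34) = (5, 15, 0) = (u_0, u_1, u_2), so the sequence has period 32.
343 ≡ 23 (mod 32), hence u_343 = u_23 = 10.

10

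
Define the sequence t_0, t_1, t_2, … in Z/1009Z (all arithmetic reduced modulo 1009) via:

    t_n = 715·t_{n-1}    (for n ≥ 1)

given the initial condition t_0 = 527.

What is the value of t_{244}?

685

t_1 = 715·527 = 448
t_2 = 715·448 = 467
t_3 = 715·467 = 935
t_4 = 715·935 = 567
t_5 = 715·567 = 796
t_6 = 715·796 = 64
Continuing the recurrence:
  t_7 = 355;  t_8 = 566;  t_9 = 81;  t_10 = 402;  t_11 = 874;  t_12 = 339
  t_13 = 225;  t_14 = 444;  t_15 = 634;  t_16 = 269;  t_17 = 625;  t_18 = 897
  t_19 = 640;  t_20 = 523;  t_21 = 615;  t_22 = 810;  t_23 = 993;  t_24 = 668
  t_25 = 363;  t_26 = 232;  t_27 = 404;  t_28 = 286;  t_29 = 672;  t_30 = 196
  t_31 = 898;  t_32 = 346;  t_33 = 185;  t_34 = 96;  t_35 = 28;  t_36 = 849
  t_37 = 626;  t_38 = 603;  t_39 = 302;  t_40 = 4;  t_41 = 842;  t_42 = 666
  t_43 = 951;  t_44 = 908;  t_45 = 433;  t_46 = 841;  t_47 = 960;  t_48 = 280
  t_49 = 418;  t_50 = 206;  t_51 = 985;  t_52 = 1002;  t_53 = 40;  t_54 = 348
  t_55 = 606;  t_56 = 429;  t_57 = 1008;  t_58 = 294;  t_59 = 338;  t_60 = 519
  t_61 = 782;  t_62 = 144;  t_63 = 42;  t_64 = 769;  t_65 = 939;  t_66 = 400
  t_67 = 453;  t_68 = 6;  t_69 = 254;  t_70 = 999;  t_71 = 922;  t_72 = 353
  t_73 = 145;  t_74 = 757;  t_75 = 431;  t_76 = 420;  t_77 = 627;  t_78 = 309
  t_79 = 973;  t_80 = 494;  t_81 = 60;  t_82 = 522;  t_83 = 909;  t_84 = 139
  t_85 = 503;  t_86 = 441;  t_87 = 507;  t_88 = 274;  t_89 = 164;  t_90 = 216
  t_91 = 63;  t_92 = 649;  t_93 = 904;  t_94 = 600;  t_95 = 175;  t_96 = 9
  t_97 = 381;  t_98 = 994;  t_99 = 374;  t_100 = 25;  t_101 = 722;  t_102 = 631
  t_103 = 142;  t_104 = 630;  t_105 = 436;  t_106 = 968;  t_107 = 955;  t_108 = 741
  t_109 = 90;  t_110 = 783;  t_111 = 859;  t_112 = 713;  t_113 = 250;  t_114 = 157
  t_115 = 256;  t_116 = 411;  t_117 = 246;  t_118 = 324;  t_119 = 599;  t_120 = 469
  t_121 = 347;  t_122 = 900;  t_123 = 767;  t_124 = 518;  t_125 = 67;  t_126 = 482
  t_127 = 561;  t_128 = 542;  t_129 = 74;  t_130 = 442;  t_131 = 213;  t_132 = 945
  t_133 = 654;  t_134 = 443;  t_135 = 928;  t_136 = 607;  t_137 = 135;  t_138 = 670
  t_139 = 784;  t_140 = 565;  t_141 = 375;  t_142 = 740;  t_143 = 384;  t_144 = 112
  t_145 = 369;  t_146 = 486;  t_147 = 394;  t_148 = 199;  t_149 = 16;  t_150 = 341
  t_151 = 646;  t_152 = 777;  t_153 = 605;  t_154 = 723;  t_155 = 337;  t_156 = 813
  t_157 = 111;  t_158 = 663;  t_159 = 824;  t_160 = 913;  t_161 = 981;  t_162 = 160
  t_163 = 383;  t_164 = 406;  t_165 = 707;  t_166 = 1005;  t_167 = 167;  t_168 = 343
  t_169 = 58;  t_170 = 101;  t_171 = 576;  t_172 = 168;  t_173 = 49;  t_174 = 729
  t_175 = 591;  t_176 = 803;  t_177 = 24;  t_178 = 7;  t_179 = 969;  t_180 = 661
  t_181 = 403;  t_182 = 580;  t_183 = 1;  t_184 = 715;  t_185 = 671;  t_186 = 490
  t_187 = 227;  t_188 = 865;  t_189 = 967;  t_190 = 240;  t_191 = 70;  t_192 = 609
  t_193 = 556;  t_194 = 1003;  t_195 = 755;  t_196 = 10;  t_197 = 87;  t_198 = 656
  t_199 = 864;  t_200 = 252;  t_201 = 578;  t_202 = 589;  t_203 = 382;  t_204 = 700
  t_205 = 36;  t_206 = 515;  t_207 = 949;  t_208 = 487;  t_209 = 100;  t_210 = 870
  t_211 = 506;  t_212 = 568;  t_213 = 502;  t_214 = 735;  t_215 = 845;  t_216 = 793
  t_217 = 946;  t_218 = 360;  t_219 = 105;  t_220 = 409;  t_221 = 834;  t_222 = 1000
  t_223 = 628;  t_224 = 15;  t_225 = 635;  t_226 = 984;  t_227 = 287;  t_228 = 378
  t_229 = 867;  t_230 = 379;  t_231 = 573;  t_232 = 41;  t_233 = 54;  t_234 = 268
  t_235 = 919;  t_236 = 226;  t_237 = 150;  t_238 = 296;  t_239 = 759;  t_240 = 852
  t_241 = 753;  t_242 = 598
t_243 = 715·598 = 763
t_244 = 715·763 = 685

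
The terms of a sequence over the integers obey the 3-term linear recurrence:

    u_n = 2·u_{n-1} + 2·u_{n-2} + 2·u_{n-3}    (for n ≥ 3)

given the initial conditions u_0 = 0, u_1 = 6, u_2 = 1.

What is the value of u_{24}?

u_3 = 2·1 + 2·6 + 2·0 = 14
u_4 = 2·14 + 2·1 + 2·6 = 42
u_5 = 2·42 + 2·14 + 2·1 = 114
u_6 = 2·114 + 2·42 + 2·14 = 340
u_7 = 2·340 + 2·114 + 2·42 = 992
u_8 = 2·992 + 2·340 + 2·114 = 2892
u_9 = 2·2892 + 2·992 + 2·340 = 8448
u_10 = 2·8448 + 2·2892 + 2·992 = 24664
u_11 = 2·24664 + 2·8448 + 2·2892 = 72008
u_12 = 2·72008 + 2·24664 + 2·8448 = 210240
u_13 = 2·210240 + 2·72008 + 2·24664 = 613824
u_14 = 2·613824 + 2·210240 + 2·72008 = 1792144
u_15 = 2·1792144 + 2·613824 + 2·210240 = 5232416
u_16 = 2·5232416 + 2·1792144 + 2·613824 = 15276768
u_17 = 2·15276768 + 2·5232416 + 2·1792144 = 44602656
u_18 = 2·44602656 + 2·15276768 + 2·5232416 = 130223680
u_19 = 2·130223680 + 2·44602656 + 2·15276768 = 380206208
u_20 = 2·380206208 + 2·130223680 + 2·44602656 = 1110065088
u_21 = 2·1110065088 + 2·380206208 + 2·130223680 = 3240989952
u_22 = 2·3240989952 + 2·1110065088 + 2·380206208 = 9462522496
u_23 = 2·9462522496 + 2·3240989952 + 2·1110065088 = 27627155072
u_24 = 2·27627155072 + 2·9462522496 + 2·3240989952 = 80661335040

80661335040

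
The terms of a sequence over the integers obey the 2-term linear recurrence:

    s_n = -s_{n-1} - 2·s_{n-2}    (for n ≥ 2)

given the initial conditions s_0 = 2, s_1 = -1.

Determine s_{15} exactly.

s_2 = -1·-1 + -2·2 = -3
s_3 = -1·-3 + -2·-1 = 5
s_4 = -1·5 + -2·-3 = 1
s_5 = -1·1 + -2·5 = -11
s_6 = -1·-11 + -2·1 = 9
s_7 = -1·9 + -2·-11 = 13
s_8 = -1·13 + -2·9 = -31
s_9 = -1·-31 + -2·13 = 5
s_10 = -1·5 + -2·-31 = 57
s_11 = -1·57 + -2·5 = -67
s_12 = -1·-67 + -2·57 = -47
s_13 = -1·-47 + -2·-67 = 181
s_14 = -1·181 + -2·-47 = -87
s_15 = -1·-87 + -2·181 = -275

-275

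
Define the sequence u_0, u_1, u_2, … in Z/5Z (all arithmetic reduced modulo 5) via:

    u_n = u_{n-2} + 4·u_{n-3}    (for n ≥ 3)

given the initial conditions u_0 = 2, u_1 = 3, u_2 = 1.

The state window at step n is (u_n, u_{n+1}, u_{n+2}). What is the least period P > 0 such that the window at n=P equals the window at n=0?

n=0: window = (2, 3, 1)
n=1: window = (3, 1, 1)
n=2: window = (1, 1, 3)
n=3: window = (1, 3, 0)
n=4: window = (3, 0, 2)
n=5: window = (0, 2, 2)
n=6: window = (2, 2, 2)
n=7: window = (2, 2, 0)
n=8: window = (2, 0, 0)
n=9: window = (0, 0, 3)
n=10: window = (0, 3, 0)
n=11: window = (3, 0, 3)
n=12: window = (0, 3, 2)
n=13: window = (3, 2, 3)
n=14: window = (2, 3, 4)
n=15: window = (3, 4, 1)
n=16: window = (4, 1, 1)
n=17: window = (1, 1, 2)
n=18: window = (1, 2, 0)
n=19: window = (2, 0, 1)
n=20: window = (0, 1, 3)
n=21: window = (1, 3, 1)
n=22: window = (3, 1, 2)
n=23: window = (1, 2, 3)
n=24: window = (2, 3, 1)
window at n=24 equals window at n=0 → period = 24

24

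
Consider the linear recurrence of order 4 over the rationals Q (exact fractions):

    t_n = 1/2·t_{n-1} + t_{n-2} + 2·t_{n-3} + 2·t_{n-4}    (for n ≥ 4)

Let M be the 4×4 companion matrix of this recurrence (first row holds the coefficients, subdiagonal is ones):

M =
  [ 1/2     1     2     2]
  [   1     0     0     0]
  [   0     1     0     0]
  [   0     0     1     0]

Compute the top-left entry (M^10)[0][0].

(M^10)[0][0] is the top entry after applying M 10 times to the unit state (1, 0, 0, 0). Equivalently it is h_{13} for the auxiliary sequence (h_n) obeying the same recurrence with h_3 = 1 and h_i = 0 for 0 ≤ i < 3:
h_4 = 1/2·1 + 1·0 + 2·0 + 2·0 = 1/2
h_5 = 1/2·1/2 + 1·1 + 2·0 + 2·0 = 5/4
h_6 = 1/2·5/4 + 1·1/2 + 2·1 + 2·0 = 25/8
h_7 = 1/2·25/8 + 1·5/4 + 2·1/2 + 2·1 = 93/16
h_8 = 1/2·93/16 + 1·25/8 + 2·5/4 + 2·1/2 = 305/32
h_9 = 1/2·305/32 + 1·93/16 + 2·25/8 + 2·5/4 = 1237/64
h_10 = 1/2·1237/64 + 1·305/32 + 2·93/16 + 2·25/8 = 4745/128
h_11 = 1/2·4745/128 + 1·1237/64 + 2·305/32 + 2·93/16 = 17549/256
h_12 = 1/2·17549/256 + 1·4745/128 + 2·1237/64 + 2·305/32 = 66081/512
h_13 = 1/2·66081/512 + 1·17549/256 + 2·4745/128 + 2·1237/64 = 251781/1024

251781/1024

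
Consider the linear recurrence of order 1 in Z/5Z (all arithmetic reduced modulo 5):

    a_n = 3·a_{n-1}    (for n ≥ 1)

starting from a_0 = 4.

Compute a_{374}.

1

a_1 = 3·4 = 2
a_2 = 3·2 = 1
a_3 = 3·1 = 3
a_4 = 3·3 = 4
(a_4) = (4) = (a_0), so the sequence has period 4.
374 ≡ 2 (mod 4), hence a_374 = a_2 = 1.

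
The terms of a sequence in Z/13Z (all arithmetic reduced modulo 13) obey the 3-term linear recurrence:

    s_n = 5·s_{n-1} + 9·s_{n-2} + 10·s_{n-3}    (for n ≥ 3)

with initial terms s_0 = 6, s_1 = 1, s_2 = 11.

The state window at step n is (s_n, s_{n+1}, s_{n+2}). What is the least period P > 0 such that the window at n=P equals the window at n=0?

n=0: window = (6, 1, 11)
n=1: window = (1, 11, 7)
n=2: window = (11, 7, 1)
n=3: window = (7, 1, 9)
n=4: window = (1, 9, 7)
n=5: window = (9, 7, 9)
n=6: window = (7, 9, 3)
n=7: window = (9, 3, 10)
n=8: window = (3, 10, 11)
n=9: window = (10, 11, 6)
n=10: window = (11, 6, 8)
n=11: window = (6, 8, 9)
n=12: window = (8, 9, 8)
n=13: window = (9, 8, 6)
n=14: window = (8, 6, 10)
n=15: window = (6, 10, 2)
n=16: window = (10, 2, 4)
n=17: window = (2, 4, 8)
n=18: window = (4, 8, 5)
n=19: window = (8, 5, 7)
n=20: window = (5, 7, 4)
n=21: window = (7, 4, 3)
n=22: window = (4, 3, 4)
n=23: window = (3, 4, 9)
n=24: window = (4, 9, 7)
n=25: window = (9, 7, 0)
n=26: window = (7, 0, 10)
n=27: window = (0, 10, 3)
n=28: window = (10, 3, 1)
n=29: window = (3, 1, 2)
n=30: window = (1, 2, 10)
n=31: window = (2, 10, 0)
n=32: window = (10, 0, 6)
n=33: window = (0, 6, 0)
n=34: window = (6, 0, 2)
n=35: window = (0, 2, 5)
n=36: window = (2, 5, 4)
n=37: window = (5, 4, 7)
n=38: window = (4, 7, 4)
n=39: window = (7, 4, 6)
n=40: window = (4, 6, 6)
…
n=1096: window = (10, 3, 6)
n=1097: window = (3, 6, 1)
n=1098: window = (6, 1, 11)
window at n=1098 equals window at n=0 → period = 1098

1098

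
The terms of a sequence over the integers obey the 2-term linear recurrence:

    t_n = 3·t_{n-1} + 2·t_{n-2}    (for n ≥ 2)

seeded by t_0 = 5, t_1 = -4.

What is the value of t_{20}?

t_2 = 3·-4 + 2·5 = -2
t_3 = 3·-2 + 2·-4 = -14
t_4 = 3·-14 + 2·-2 = -46
t_5 = 3·-46 + 2·-14 = -166
t_6 = 3·-166 + 2·-46 = -590
t_7 = 3·-590 + 2·-166 = -2102
t_8 = 3·-2102 + 2·-590 = -7486
t_9 = 3·-7486 + 2·-2102 = -26662
t_10 = 3·-26662 + 2·-7486 = -94958
t_11 = 3·-94958 + 2·-26662 = -338198
t_12 = 3·-338198 + 2·-94958 = -1204510
t_13 = 3·-1204510 + 2·-338198 = -4289926
t_14 = 3·-4289926 + 2·-1204510 = -15278798
t_15 = 3·-15278798 + 2·-4289926 = -54416246
t_16 = 3·-54416246 + 2·-15278798 = -193806334
t_17 = 3·-193806334 + 2·-54416246 = -690251494
t_18 = 3·-690251494 + 2·-193806334 = -2458367150
t_19 = 3·-2458367150 + 2·-690251494 = -8755604438
t_20 = 3·-8755604438 + 2·-2458367150 = -31183547614

-31183547614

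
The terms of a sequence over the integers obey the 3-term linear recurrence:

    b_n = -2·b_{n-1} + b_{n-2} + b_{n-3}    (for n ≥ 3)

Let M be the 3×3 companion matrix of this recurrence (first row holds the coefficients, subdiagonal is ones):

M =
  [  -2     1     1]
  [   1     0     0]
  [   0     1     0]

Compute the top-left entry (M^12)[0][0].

(M^12)[0][0] is the top entry after applying M 12 times to the unit state (1, 0, 0). Equivalently it is h_{14} for the auxiliary sequence (h_n) obeying the same recurrence with h_2 = 1 and h_i = 0 for 0 ≤ i < 2:
h_3 = -2·1 + 1·0 + 1·0 = -2
h_4 = -2·-2 + 1·1 + 1·0 = 5
h_5 = -2·5 + 1·-2 + 1·1 = -11
h_6 = -2·-11 + 1·5 + 1·-2 = 25
h_7 = -2·25 + 1·-11 + 1·5 = -56
h_8 = -2·-56 + 1·25 + 1·-11 = 126
h_9 = -2·126 + 1·-56 + 1·25 = -283
h_10 = -2·-283 + 1·126 + 1·-56 = 636
h_11 = -2·636 + 1·-283 + 1·126 = -1429
h_12 = -2·-1429 + 1·636 + 1·-283 = 3211
h_13 = -2·3211 + 1·-1429 + 1·636 = -7215
h_14 = -2·-7215 + 1·3211 + 1·-1429 = 16212

16212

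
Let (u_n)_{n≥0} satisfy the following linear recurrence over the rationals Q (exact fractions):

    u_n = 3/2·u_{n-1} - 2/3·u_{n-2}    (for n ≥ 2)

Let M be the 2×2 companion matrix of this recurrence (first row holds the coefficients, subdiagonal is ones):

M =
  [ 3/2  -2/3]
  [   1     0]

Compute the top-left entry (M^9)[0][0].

-4495/13824

(M^9)[0][0] is the top entry after applying M 9 times to the unit state (1, 0). Equivalently it is h_{10} for the auxiliary sequence (h_n) obeying the same recurrence with h_1 = 1 and h_i = 0 for 0 ≤ i < 1:
h_2 = 3/2·1 + -2/3·0 = 3/2
h_3 = 3/2·3/2 + -2/3·1 = 19/12
h_4 = 3/2·19/12 + -2/3·3/2 = 11/8
h_5 = 3/2·11/8 + -2/3·19/12 = 145/144
h_6 = 3/2·145/144 + -2/3·11/8 = 19/32
h_7 = 3/2·19/32 + -2/3·145/144 = 379/1728
h_8 = 3/2·379/1728 + -2/3·19/32 = -77/1152
h_9 = 3/2·-77/1152 + -2/3·379/1728 = -5111/20736
h_10 = 3/2·-5111/20736 + -2/3·-77/1152 = -4495/13824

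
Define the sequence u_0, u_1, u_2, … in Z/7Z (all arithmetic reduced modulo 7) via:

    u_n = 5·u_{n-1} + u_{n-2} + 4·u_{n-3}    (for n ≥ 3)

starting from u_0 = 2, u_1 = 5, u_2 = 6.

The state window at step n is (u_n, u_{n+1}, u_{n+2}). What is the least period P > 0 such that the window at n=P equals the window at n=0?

171

n=0: window = (2, 5, 6)
n=1: window = (5, 6, 1)
n=2: window = (6, 1, 3)
n=3: window = (1, 3, 5)
n=4: window = (3, 5, 4)
n=5: window = (5, 4, 2)
n=6: window = (4, 2, 6)
n=7: window = (2, 6, 6)
n=8: window = (6, 6, 2)
n=9: window = (6, 2, 5)
n=10: window = (2, 5, 2)
n=11: window = (5, 2, 2)
n=12: window = (2, 2, 4)
n=13: window = (2, 4, 2)
n=14: window = (4, 2, 1)
n=15: window = (2, 1, 2)
n=16: window = (1, 2, 5)
n=17: window = (2, 5, 3)
n=18: window = (5, 3, 0)
n=19: window = (3, 0, 2)
n=20: window = (0, 2, 1)
n=21: window = (2, 1, 0)
n=22: window = (1, 0, 2)
n=23: window = (0, 2, 0)
n=24: window = (2, 0, 2)
n=25: window = (0, 2, 4)
n=26: window = (2, 4, 1)
n=27: window = (4, 1, 3)
n=28: window = (1, 3, 4)
n=29: window = (3, 4, 6)
n=30: window = (4, 6, 4)
n=31: window = (6, 4, 0)
n=32: window = (4, 0, 0)
n=33: window = (0, 0, 2)
n=34: window = (0, 2, 3)
n=35: window = (2, 3, 3)
n=36: window = (3, 3, 5)
n=37: window = (3, 5, 5)
n=38: window = (5, 5, 0)
n=39: window = (5, 0, 4)
n=40: window = (0, 4, 5)
…
n=169: window = (4, 0, 2)
n=170: window = (0, 2, 5)
n=171: window = (2, 5, 6)
window at n=171 equals window at n=0 → period = 171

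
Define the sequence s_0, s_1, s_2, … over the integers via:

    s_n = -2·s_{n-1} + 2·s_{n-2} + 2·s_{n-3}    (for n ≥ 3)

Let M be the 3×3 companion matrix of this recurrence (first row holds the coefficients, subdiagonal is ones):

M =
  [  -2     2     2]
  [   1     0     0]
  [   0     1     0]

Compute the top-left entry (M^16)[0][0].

(M^16)[0][0] is the top entry after applying M 16 times to the unit state (1, 0, 0). Equivalently it is h_{18} for the auxiliary sequence (h_n) obeying the same recurrence with h_2 = 1 and h_i = 0 for 0 ≤ i < 2:
h_3 = -2·1 + 2·0 + 2·0 = -2
h_4 = -2·-2 + 2·1 + 2·0 = 6
h_5 = -2·6 + 2·-2 + 2·1 = -14
h_6 = -2·-14 + 2·6 + 2·-2 = 36
h_7 = -2·36 + 2·-14 + 2·6 = -88
h_8 = -2·-88 + 2·36 + 2·-14 = 220
h_9 = -2·220 + 2·-88 + 2·36 = -544
h_10 = -2·-544 + 2·220 + 2·-88 = 1352
h_11 = -2·1352 + 2·-544 + 2·220 = -3352
h_12 = -2·-3352 + 2·1352 + 2·-544 = 8320
h_13 = -2·8320 + 2·-3352 + 2·1352 = -20640
h_14 = -2·-20640 + 2·8320 + 2·-3352 = 51216
h_15 = -2·51216 + 2·-20640 + 2·8320 = -127072
h_16 = -2·-127072 + 2·51216 + 2·-20640 = 315296
h_17 = -2·315296 + 2·-127072 + 2·51216 = -782304
h_18 = -2·-782304 + 2·315296 + 2·-127072 = 1941056

1941056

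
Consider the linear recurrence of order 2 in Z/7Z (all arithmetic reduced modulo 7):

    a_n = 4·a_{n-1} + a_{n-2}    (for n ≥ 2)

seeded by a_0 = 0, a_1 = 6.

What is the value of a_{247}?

a_2 = 4·6 + 1·0 = 3
a_3 = 4·3 + 1·6 = 4
a_4 = 4·4 + 1·3 = 5
a_5 = 4·5 + 1·4 = 3
a_6 = 4·3 + 1·5 = 3
a_7 = 4·3 + 1·3 = 1
a_8 = 4·1 + 1·3 = 0
a_9 = 4·0 + 1·1 = 1
a_10 = 4·1 + 1·0 = 4
a_11 = 4·4 + 1·1 = 3
a_12 = 4·3 + 1·4 = 2
a_13 = 4·2 + 1·3 = 4
a_14 = 4·4 + 1·2 = 4
a_15 = 4·4 + 1·4 = 6
a_16 = 4·6 + 1·4 = 0
a_17 = 4·0 + 1·6 = 6
(a_16, a_17) = (0, 6) = (a_0, a_1), so the sequence has period 16.
247 ≡ 7 (mod 16), hence a_247 = a_7 = 1.

1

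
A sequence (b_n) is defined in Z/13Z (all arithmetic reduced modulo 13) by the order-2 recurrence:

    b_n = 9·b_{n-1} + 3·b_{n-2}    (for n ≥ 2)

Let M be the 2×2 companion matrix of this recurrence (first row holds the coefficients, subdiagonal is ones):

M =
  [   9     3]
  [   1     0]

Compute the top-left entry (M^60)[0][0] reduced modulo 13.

5

(M^60)[0][0] is the top entry after applying M 60 times to the unit state (1, 0). Equivalently it is h_{61} for the auxiliary sequence (h_n) obeying the same recurrence with h_1 = 1 and h_i = 0 for 0 ≤ i < 1:
h_2 = 9·1 + 3·0 = 9
h_3 = 9·9 + 3·1 = 6
h_4 = 9·6 + 3·9 = 3
h_5 = 9·3 + 3·6 = 6
h_6 = 9·6 + 3·3 = 11
h_7 = 9·11 + 3·6 = 0
h_8 = 9·0 + 3·11 = 7
h_9 = 9·7 + 3·0 = 11
h_10 = 9·11 + 3·7 = 3
h_11 = 9·3 + 3·11 = 8
h_12 = 9·8 + 3·3 = 3
h_13 = 9·3 + 3·8 = 12
h_14 = 9·12 + 3·3 = 0
h_15 = 9·0 + 3·12 = 10
h_16 = 9·10 + 3·0 = 12
h_17 = 9·12 + 3·10 = 8
h_18 = 9·8 + 3·12 = 4
h_19 = 9·4 + 3·8 = 8
h_20 = 9·8 + 3·4 = 6
h_21 = 9·6 + 3·8 = 0
h_22 = 9·0 + 3·6 = 5
h_23 = 9·5 + 3·0 = 6
h_24 = 9·6 + 3·5 = 4
h_25 = 9·4 + 3·6 = 2
h_26 = 9·2 + 3·4 = 4
h_27 = 9·4 + 3·2 = 3
h_28 = 9·3 + 3·4 = 0
h_29 = 9·0 + 3·3 = 9
h_30 = 9·9 + 3·0 = 3
h_31 = 9·3 + 3·9 = 2
h_32 = 9·2 + 3·3 = 1
h_33 = 9·1 + 3·2 = 2
h_34 = 9·2 + 3·1 = 8
h_35 = 9·8 + 3·2 = 0
h_36 = 9·0 + 3·8 = 11
h_37 = 9·11 + 3·0 = 8
h_38 = 9·8 + 3·11 = 1
h_39 = 9·1 + 3·8 = 7
h_40 = 9·7 + 3·1 = 1
h_41 = 9·1 + 3·7 = 4
h_42 = 9·4 + 3·1 = 0
h_43 = 9·0 + 3·4 = 12
h_44 = 9·12 + 3·0 = 4
h_45 = 9·4 + 3·12 = 7
h_46 = 9·7 + 3·4 = 10
h_47 = 9·10 + 3·7 = 7
h_48 = 9·7 + 3·10 = 2
h_49 = 9·2 + 3·7 = 0
h_50 = 9·0 + 3·2 = 6
h_51 = 9·6 + 3·0 = 2
h_52 = 9·2 + 3·6 = 10
h_53 = 9·10 + 3·2 = 5
h_54 = 9·5 + 3·10 = 10
h_55 = 9·10 + 3·5 = 1
h_56 = 9·1 + 3·10 = 0
h_57 = 9·0 + 3·1 = 3
h_58 = 9·3 + 3·0 = 1
h_59 = 9·1 + 3·3 = 5
h_60 = 9·5 + 3·1 = 9
h_61 = 9·9 + 3·5 = 5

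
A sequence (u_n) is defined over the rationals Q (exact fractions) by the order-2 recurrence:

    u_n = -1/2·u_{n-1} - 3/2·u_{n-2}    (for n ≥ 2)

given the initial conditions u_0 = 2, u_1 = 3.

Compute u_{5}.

u_2 = -1/2·3 + -3/2·2 = -9/2
u_3 = -1/2·-9/2 + -3/2·3 = -9/4
u_4 = -1/2·-9/4 + -3/2·-9/2 = 63/8
u_5 = -1/2·63/8 + -3/2·-9/4 = -9/16

-9/16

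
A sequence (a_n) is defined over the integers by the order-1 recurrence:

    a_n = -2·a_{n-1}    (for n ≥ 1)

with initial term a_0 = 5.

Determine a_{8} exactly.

1280

a_1 = -2·5 = -10
a_2 = -2·-10 = 20
a_3 = -2·20 = -40
a_4 = -2·-40 = 80
a_5 = -2·80 = -160
a_6 = -2·-160 = 320
a_7 = -2·320 = -640
a_8 = -2·-640 = 1280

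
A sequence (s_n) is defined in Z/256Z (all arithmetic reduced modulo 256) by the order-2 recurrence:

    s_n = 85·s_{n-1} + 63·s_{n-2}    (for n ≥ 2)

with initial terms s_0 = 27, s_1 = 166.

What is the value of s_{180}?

75

s_2 = 85·166 + 63·27 = 195
s_3 = 85·195 + 63·166 = 153
s_4 = 85·153 + 63·195 = 202
s_5 = 85·202 + 63·153 = 185
s_6 = 85·185 + 63·202 = 35
s_7 = 85·35 + 63·185 = 38
Continuing the recurrence:
  s_8 = 59;  s_9 = 241;  s_10 = 138;  s_11 = 33;  s_12 = 235;  s_13 = 38
  s_14 = 115;  s_15 = 137;  s_16 = 202;  s_17 = 201;  s_18 = 115;  s_19 = 166
  s_20 = 107;  s_21 = 97;  s_22 = 138;  s_23 = 177;  s_24 = 187;  s_25 = 166
  s_26 = 35;  s_27 = 121;  s_28 = 202;  s_29 = 217;  s_30 = 195;  s_31 = 38
  s_32 = 155;  s_33 = 209;  s_34 = 138;  s_35 = 65;  s_36 = 139;  s_37 = 38
  s_38 = 211;  s_39 = 105;  s_40 = 202;  s_41 = 233;  s_42 = 19;  s_43 = 166
  s_44 = 203;  s_45 = 65;  s_46 = 138;  s_47 = 209;  s_48 = 91;  s_49 = 166
  s_50 = 131;  s_51 = 89;  s_52 = 202;  s_53 = 249;  s_54 = 99;  s_55 = 38
  s_56 = 251;  s_57 = 177;  s_58 = 138;  s_59 = 97;  s_60 = 43;  s_61 = 38
  s_62 = 51;  s_63 = 73;  s_64 = 202;  s_65 = 9;  s_66 = 179;  s_67 = 166
  s_68 = 43;  s_69 = 33;  s_70 = 138;  s_71 = 241;  s_72 = 251;  s_73 = 166
  s_74 = 227;  s_75 = 57;  s_76 = 202;  s_77 = 25;  s_78 = 3;  s_79 = 38
  s_80 = 91;  s_81 = 145;  s_82 = 138;  s_83 = 129;  s_84 = 203;  s_85 = 38
  s_86 = 147;  s_87 = 41;  s_88 = 202;  s_89 = 41;  s_90 = 83;  s_91 = 166
  s_92 = 139;  s_93 = 1;  s_94 = 138;  s_95 = 17;  s_96 = 155;  s_97 = 166
  s_98 = 67;  s_99 = 25;  s_100 = 202;  s_101 = 57;  s_102 = 163;  s_103 = 38
  s_104 = 187;  s_105 = 113;  s_106 = 138;  s_107 = 161;  s_108 = 107;  s_109 = 38
  s_110 = 243;  s_111 = 9;  s_112 = 202;  s_113 = 73;  s_114 = 243;  s_115 = 166
  s_116 = 235;  s_117 = 225;  s_118 = 138;  s_119 = 49;  s_120 = 59;  s_121 = 166
  s_122 = 163;  s_123 = 249;  s_124 = 202;  s_125 = 89;  s_126 = 67;  s_127 = 38
  s_128 = 27;  s_129 = 81;  s_130 = 138;  s_131 = 193;  s_132 = 11;  s_133 = 38
  s_134 = 83;  s_135 = 233;  s_136 = 202;  s_137 = 105;  s_138 = 147;  s_139 = 166
  s_140 = 75;  s_141 = 193;  s_142 = 138;  s_143 = 81;  s_144 = 219;  s_145 = 166
  s_146 = 3;  s_147 = 217;  s_148 = 202;  s_149 = 121;  s_150 = 227;  s_151 = 38
  s_152 = 123;  s_153 = 49;  s_154 = 138;  s_155 = 225;  s_156 = 171;  s_157 = 38
  s_158 = 179;  s_159 = 201;  s_160 = 202;  s_161 = 137;  s_162 = 51;  s_163 = 166
  s_164 = 171;  s_165 = 161;  s_166 = 138;  s_167 = 113;  s_168 = 123;  s_169 = 166
  s_170 = 99;  s_171 = 185;  s_172 = 202;  s_173 = 153;  s_174 = 131;  s_175 = 38
  s_176 = 219;  s_177 = 17;  s_178 = 138
s_179 = 85·138 + 63·17 = 1
s_180 = 85·1 + 63·138 = 75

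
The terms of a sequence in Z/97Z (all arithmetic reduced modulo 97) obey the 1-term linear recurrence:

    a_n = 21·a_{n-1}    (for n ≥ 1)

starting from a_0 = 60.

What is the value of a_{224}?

71

a_1 = 21·60 = 96
a_2 = 21·96 = 76
a_3 = 21·76 = 44
a_4 = 21·44 = 51
a_5 = 21·51 = 4
a_6 = 21·4 = 84
a_7 = 21·84 = 18
a_8 = 21·18 = 87
a_9 = 21·87 = 81
a_10 = 21·81 = 52
a_11 = 21·52 = 25
a_12 = 21·25 = 40
a_13 = 21·40 = 64
a_14 = 21·64 = 83
a_15 = 21·83 = 94
a_16 = 21·94 = 34
a_17 = 21·34 = 35
a_18 = 21·35 = 56
a_19 = 21·56 = 12
a_20 = 21·12 = 58
a_21 = 21·58 = 54
a_22 = 21·54 = 67
a_23 = 21·67 = 49
a_24 = 21·49 = 59
a_25 = 21·59 = 75
a_26 = 21·75 = 23
a_27 = 21·23 = 95
a_28 = 21·95 = 55
a_29 = 21·55 = 88
a_30 = 21·88 = 5
a_31 = 21·5 = 8
a_32 = 21·8 = 71
a_33 = 21·71 = 36
a_34 = 21·36 = 77
a_35 = 21·77 = 65
a_36 = 21·65 = 7
a_37 = 21·7 = 50
a_38 = 21·50 = 80
a_39 = 21·80 = 31
a_40 = 21·31 = 69
a_41 = 21·69 = 91
a_42 = 21·91 = 68
a_43 = 21·68 = 70
a_44 = 21·70 = 15
a_45 = 21·15 = 24
a_46 = 21·24 = 19
a_47 = 21·19 = 11
a_48 = 21·11 = 37
a_49 = 21·37 = 1
a_50 = 21·1 = 21
a_51 = 21·21 = 53
a_52 = 21·53 = 46
a_53 = 21·46 = 93
a_54 = 21·93 = 13
a_55 = 21·13 = 79
a_56 = 21·79 = 10
a_57 = 21·10 = 16
a_58 = 21·16 = 45
a_59 = 21·45 = 72
a_60 = 21·72 = 57
a_61 = 21·57 = 33
a_62 = 21·33 = 14
a_63 = 21·14 = 3
a_64 = 21·3 = 63
a_65 = 21·63 = 62
a_66 = 21·62 = 41
a_67 = 21·41 = 85
a_68 = 21·85 = 39
a_69 = 21·39 = 43
a_70 = 21·43 = 30
a_71 = 21·30 = 48
a_72 = 21·48 = 38
a_73 = 21·38 = 22
a_74 = 21·22 = 74
a_75 = 21·74 = 2
a_76 = 21·2 = 42
a_77 = 21·42 = 9
a_78 = 21·9 = 92
a_79 = 21·92 = 89
a_80 = 21·89 = 26
a_81 = 21·26 = 61
a_82 = 21·61 = 20
a_83 = 21·20 = 32
a_84 = 21·32 = 90
a_85 = 21·90 = 47
a_86 = 21·47 = 17
a_87 = 21·17 = 66
a_88 = 21·66 = 28
a_89 = 21·28 = 6
a_90 = 21·6 = 29
a_91 = 21·29 = 27
a_92 = 21·27 = 82
a_93 = 21·82 = 73
a_94 = 21·73 = 78
a_95 = 21·78 = 86
a_96 = 21·86 = 60
(a_96) = (60) = (a_0), so the sequence has period 96.
224 ≡ 32 (mod 96), hence a_224 = a_32 = 71.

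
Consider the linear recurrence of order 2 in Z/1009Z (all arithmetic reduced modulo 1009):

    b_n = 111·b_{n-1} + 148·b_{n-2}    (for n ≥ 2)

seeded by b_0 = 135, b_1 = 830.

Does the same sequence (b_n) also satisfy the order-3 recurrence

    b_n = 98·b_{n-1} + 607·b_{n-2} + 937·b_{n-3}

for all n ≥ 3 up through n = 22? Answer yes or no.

no

Terms b_0..b_22: 135, 830, 111, 964, 334, 144, 840, 535, 67, 852, 561, 693, 529, 852, 325, 731, 89, 14, 600, 60, 614, 350, 570
n=3: candidate gives 468, actual b_3 = 964 ✗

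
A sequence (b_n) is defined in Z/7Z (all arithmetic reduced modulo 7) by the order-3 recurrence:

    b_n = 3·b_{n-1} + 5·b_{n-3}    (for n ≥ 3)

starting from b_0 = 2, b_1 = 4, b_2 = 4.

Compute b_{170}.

b_3 = 3·4 + 0·4 + 5·2 = 1
b_4 = 3·1 + 0·4 + 5·4 = 2
b_5 = 3·2 + 0·1 + 5·4 = 5
b_6 = 3·5 + 0·2 + 5·1 = 6
b_7 = 3·6 + 0·5 + 5·2 = 0
b_8 = 3·0 + 0·6 + 5·5 = 4
b_9 = 3·4 + 0·0 + 5·6 = 0
b_10 = 3·0 + 0·4 + 5·0 = 0
b_11 = 3·0 + 0·0 + 5·4 = 6
b_12 = 3·6 + 0·0 + 5·0 = 4
b_13 = 3·4 + 0·6 + 5·0 = 5
b_14 = 3·5 + 0·4 + 5·6 = 3
b_15 = 3·3 + 0·5 + 5·4 = 1
b_16 = 3·1 + 0·3 + 5·5 = 0
b_17 = 3·0 + 0·1 + 5·3 = 1
b_18 = 3·1 + 0·0 + 5·1 = 1
b_19 = 3·1 + 0·1 + 5·0 = 3
b_20 = 3·3 + 0·1 + 5·1 = 0
b_21 = 3·0 + 0·3 + 5·1 = 5
b_22 = 3·5 + 0·0 + 5·3 = 2
b_23 = 3·2 + 0·5 + 5·0 = 6
b_24 = 3·6 + 0·2 + 5·5 = 1
b_25 = 3·1 + 0·6 + 5·2 = 6
b_26 = 3·6 + 0·1 + 5·6 = 6
b_27 = 3·6 + 0·6 + 5·1 = 2
b_28 = 3·2 + 0·6 + 5·6 = 1
b_29 = 3·1 + 0·2 + 5·6 = 5
b_30 = 3·5 + 0·1 + 5·2 = 4
b_31 = 3·4 + 0·5 + 5·1 = 3
b_32 = 3·3 + 0·4 + 5·5 = 6
b_33 = 3·6 + 0·3 + 5·4 = 3
b_34 = 3·3 + 0·6 + 5·3 = 3
b_35 = 3·3 + 0·3 + 5·6 = 4
b_36 = 3·4 + 0·3 + 5·3 = 6
b_37 = 3·6 + 0·4 + 5·3 = 5
b_38 = 3·5 + 0·6 + 5·4 = 0
b_39 = 3·0 + 0·5 + 5·6 = 2
b_40 = 3·2 + 0·0 + 5·5 = 3
b_41 = 3·3 + 0·2 + 5·0 = 2
b_42 = 3·2 + 0·3 + 5·2 = 2
b_43 = 3·2 + 0·2 + 5·3 = 0
b_44 = 3·0 + 0·2 + 5·2 = 3
b_45 = 3·3 + 0·0 + 5·2 = 5
b_46 = 3·5 + 0·3 + 5·0 = 1
b_47 = 3·1 + 0·5 + 5·3 = 4
b_48 = 3·4 + 0·1 + 5·5 = 2
b_49 = 3·2 + 0·4 + 5·1 = 4
b_50 = 3·4 + 0·2 + 5·4 = 4
(b_48, b_49, b_50) = (2, 4, 4) = (b_0, b_1, b_2), so the sequence has period 48.
170 ≡ 26 (mod 48), hence b_170 = b_26 = 6.

6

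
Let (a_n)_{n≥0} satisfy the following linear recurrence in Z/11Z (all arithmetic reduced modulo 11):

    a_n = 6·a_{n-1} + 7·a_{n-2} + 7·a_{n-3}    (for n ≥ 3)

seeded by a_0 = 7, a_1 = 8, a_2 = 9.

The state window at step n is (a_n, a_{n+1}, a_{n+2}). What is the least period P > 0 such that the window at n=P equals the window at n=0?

n=0: window = (7, 8, 9)
n=1: window = (8, 9, 5)
n=2: window = (9, 5, 6)
n=3: window = (5, 6, 2)
n=4: window = (6, 2, 1)
n=5: window = (2, 1, 7)
n=6: window = (1, 7, 8)
n=7: window = (7, 8, 5)
n=8: window = (8, 5, 3)
n=9: window = (5, 3, 10)
n=10: window = (3, 10, 6)
n=11: window = (10, 6, 6)
n=12: window = (6, 6, 5)
n=13: window = (6, 5, 4)
n=14: window = (5, 4, 2)
n=15: window = (4, 2, 9)
n=16: window = (2, 9, 8)
n=17: window = (9, 8, 4)
n=18: window = (8, 4, 0)
n=19: window = (4, 0, 7)
n=20: window = (0, 7, 4)
n=21: window = (7, 4, 7)
n=22: window = (4, 7, 9)
n=23: window = (7, 9, 10)
n=24: window = (9, 10, 7)
n=25: window = (10, 7, 10)
n=26: window = (7, 10, 3)
n=27: window = (10, 3, 5)
n=28: window = (3, 5, 0)
n=29: window = (5, 0, 1)
n=30: window = (0, 1, 8)
n=31: window = (1, 8, 0)
n=32: window = (8, 0, 8)
n=33: window = (0, 8, 5)
n=34: window = (8, 5, 9)
n=35: window = (5, 9, 2)
n=36: window = (9, 2, 0)
n=37: window = (2, 0, 0)
n=38: window = (0, 0, 3)
n=39: window = (0, 3, 7)
n=40: window = (3, 7, 8)
…
n=118: window = (3, 0, 7)
n=119: window = (0, 7, 8)
n=120: window = (7, 8, 9)
window at n=120 equals window at n=0 → period = 120

120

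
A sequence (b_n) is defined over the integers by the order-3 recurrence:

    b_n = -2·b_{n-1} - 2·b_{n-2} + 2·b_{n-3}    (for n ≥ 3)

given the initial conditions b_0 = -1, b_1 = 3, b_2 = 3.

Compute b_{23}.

b_3 = -2·3 + -2·3 + 2·-1 = -14
b_4 = -2·-14 + -2·3 + 2·3 = 28
b_5 = -2·28 + -2·-14 + 2·3 = -22
b_6 = -2·-22 + -2·28 + 2·-14 = -40
b_7 = -2·-40 + -2·-22 + 2·28 = 180
b_8 = -2·180 + -2·-40 + 2·-22 = -324
b_9 = -2·-324 + -2·180 + 2·-40 = 208
b_10 = -2·208 + -2·-324 + 2·180 = 592
b_11 = -2·592 + -2·208 + 2·-324 = -2248
b_12 = -2·-2248 + -2·592 + 2·208 = 3728
b_13 = -2·3728 + -2·-2248 + 2·592 = -1776
b_14 = -2·-1776 + -2·3728 + 2·-2248 = -8400
b_15 = -2·-8400 + -2·-1776 + 2·3728 = 27808
b_16 = -2·27808 + -2·-8400 + 2·-1776 = -42368
b_17 = -2·-42368 + -2·27808 + 2·-8400 = 12320
b_18 = -2·12320 + -2·-42368 + 2·27808 = 115712
b_19 = -2·115712 + -2·12320 + 2·-42368 = -340800
b_20 = -2·-340800 + -2·115712 + 2·12320 = 474816
b_21 = -2·474816 + -2·-340800 + 2·115712 = -36608
b_22 = -2·-36608 + -2·474816 + 2·-340800 = -1558016
b_23 = -2·-1558016 + -2·-36608 + 2·474816 = 4138880

4138880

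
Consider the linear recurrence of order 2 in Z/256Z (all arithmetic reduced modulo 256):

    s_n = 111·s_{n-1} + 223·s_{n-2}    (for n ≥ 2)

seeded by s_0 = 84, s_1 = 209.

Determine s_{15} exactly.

s_2 = 111·209 + 223·84 = 203
s_3 = 111·203 + 223·209 = 20
s_4 = 111·20 + 223·203 = 129
s_5 = 111·129 + 223·20 = 91
s_6 = 111·91 + 223·129 = 212
s_7 = 111·212 + 223·91 = 49
s_8 = 111·49 + 223·212 = 235
s_9 = 111·235 + 223·49 = 148
s_10 = 111·148 + 223·235 = 225
s_11 = 111·225 + 223·148 = 123
s_12 = 111·123 + 223·225 = 84
s_13 = 111·84 + 223·123 = 145
s_14 = 111·145 + 223·84 = 11
s_15 = 111·11 + 223·145 = 20

20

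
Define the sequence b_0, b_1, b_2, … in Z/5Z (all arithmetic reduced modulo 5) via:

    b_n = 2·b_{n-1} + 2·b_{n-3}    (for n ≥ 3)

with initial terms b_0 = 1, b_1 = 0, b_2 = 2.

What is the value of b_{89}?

b_3 = 2·2 + 0·0 + 2·1 = 1
b_4 = 2·1 + 0·2 + 2·0 = 2
b_5 = 2·2 + 0·1 + 2·2 = 3
b_6 = 2·3 + 0·2 + 2·1 = 3
b_7 = 2·3 + 0·3 + 2·2 = 0
b_8 = 2·0 + 0·3 + 2·3 = 1
b_9 = 2·1 + 0·0 + 2·3 = 3
b_10 = 2·3 + 0·1 + 2·0 = 1
b_11 = 2·1 + 0·3 + 2·1 = 4
b_12 = 2·4 + 0·1 + 2·3 = 4
b_13 = 2·4 + 0·4 + 2·1 = 0
b_14 = 2·0 + 0·4 + 2·4 = 3
b_15 = 2·3 + 0·0 + 2·4 = 4
b_16 = 2·4 + 0·3 + 2·0 = 3
b_17 = 2·3 + 0·4 + 2·3 = 2
b_18 = 2·2 + 0·3 + 2·4 = 2
b_19 = 2·2 + 0·2 + 2·3 = 0
b_20 = 2·0 + 0·2 + 2·2 = 4
b_21 = 2·4 + 0·0 + 2·2 = 2
b_22 = 2·2 + 0·4 + 2·0 = 4
b_23 = 2·4 + 0·2 + 2·4 = 1
b_24 = 2·1 + 0·4 + 2·2 = 1
b_25 = 2·1 + 0·1 + 2·4 = 0
b_26 = 2·0 + 0·1 + 2·1 = 2
(b_24, b_25, b_26) = (1, 0, 2) = (b_0, b_1, b_2), so the sequence has period 24.
89 ≡ 17 (mod 24), hence b_89 = b_17 = 2.

2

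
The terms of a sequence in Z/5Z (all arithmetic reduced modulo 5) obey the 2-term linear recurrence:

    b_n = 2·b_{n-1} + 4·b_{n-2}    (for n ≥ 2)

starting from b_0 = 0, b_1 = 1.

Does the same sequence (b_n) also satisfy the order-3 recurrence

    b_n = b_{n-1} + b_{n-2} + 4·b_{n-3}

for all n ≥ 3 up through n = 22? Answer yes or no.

Terms b_0..b_22: 0, 1, 2, 3, 4, 0, 1, 2, 3, 4, 0, 1, 2, 3, 4, 0, 1, 2, 3, 4, 0, 1, 2
n=3: candidate gives 3, actual b_3 = 3 ✓
n=4: candidate gives 4, actual b_4 = 4 ✓
n=5: candidate gives 0, actual b_5 = 0 ✓
n=6: candidate gives 1, actual b_6 = 1 ✓
n=7: candidate gives 2, actual b_7 = 2 ✓
n=8: candidate gives 3, actual b_8 = 3 ✓
n=9: candidate gives 4, actual b_9 = 4 ✓
n=10: candidate gives 0, actual b_10 = 0 ✓
n=11: candidate gives 1, actual b_11 = 1 ✓
n=12: candidate gives 2, actual b_12 = 2 ✓
n=13: candidate gives 3, actual b_13 = 3 ✓
n=14: candidate gives 4, actual b_14 = 4 ✓
n=15: candidate gives 0, actual b_15 = 0 ✓
n=16: candidate gives 1, actual b_16 = 1 ✓
n=17: candidate gives 2, actual b_17 = 2 ✓
n=18: candidate gives 3, actual b_18 = 3 ✓
n=19: candidate gives 4, actual b_19 = 4 ✓
n=20: candidate gives 0, actual b_20 = 0 ✓
n=21: candidate gives 1, actual b_21 = 1 ✓
n=22: candidate gives 2, actual b_22 = 2 ✓

yes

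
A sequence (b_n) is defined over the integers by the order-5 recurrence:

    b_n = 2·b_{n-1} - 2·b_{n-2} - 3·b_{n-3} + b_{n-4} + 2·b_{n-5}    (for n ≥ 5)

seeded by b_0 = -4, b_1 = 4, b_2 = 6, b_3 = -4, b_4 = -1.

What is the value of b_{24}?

843142

b_5 = 2·-1 + -2·-4 + -3·6 + 1·4 + 2·-4 = -16
b_6 = 2·-16 + -2·-1 + -3·-4 + 1·6 + 2·4 = -4
b_7 = 2·-4 + -2·-16 + -3·-1 + 1·-4 + 2·6 = 35
b_8 = 2·35 + -2·-4 + -3·-16 + 1·-1 + 2·-4 = 117
b_9 = 2·117 + -2·35 + -3·-4 + 1·-16 + 2·-1 = 158
b_10 = 2·158 + -2·117 + -3·35 + 1·-4 + 2·-16 = -59
b_11 = 2·-59 + -2·158 + -3·117 + 1·35 + 2·-4 = -758
b_12 = 2·-758 + -2·-59 + -3·158 + 1·117 + 2·35 = -1685
b_13 = 2·-1685 + -2·-758 + -3·-59 + 1·158 + 2·117 = -1285
b_14 = 2·-1285 + -2·-1685 + -3·-758 + 1·-59 + 2·158 = 3331
b_15 = 2·3331 + -2·-1285 + -3·-1685 + 1·-758 + 2·-59 = 13411
b_16 = 2·13411 + -2·3331 + -3·-1285 + 1·-1685 + 2·-758 = 20814
b_17 = 2·20814 + -2·13411 + -3·3331 + 1·-1285 + 2·-1685 = 158
b_18 = 2·158 + -2·20814 + -3·13411 + 1·3331 + 2·-1285 = -80784
b_19 = 2·-80784 + -2·158 + -3·20814 + 1·13411 + 2·3331 = -204253
b_20 = 2·-204253 + -2·-80784 + -3·158 + 1·20814 + 2·13411 = -199776
b_21 = 2·-199776 + -2·-204253 + -3·-80784 + 1·158 + 2·20814 = 293092
b_22 = 2·293092 + -2·-199776 + -3·-204253 + 1·-80784 + 2·158 = 1518027
b_23 = 2·1518027 + -2·293092 + -3·-199776 + 1·-204253 + 2·-80784 = 2683377
b_24 = 2·2683377 + -2·1518027 + -3·293092 + 1·-199776 + 2·-204253 = 843142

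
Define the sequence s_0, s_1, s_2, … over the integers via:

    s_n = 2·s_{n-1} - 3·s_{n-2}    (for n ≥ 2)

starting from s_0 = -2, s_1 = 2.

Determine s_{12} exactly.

-2498

s_2 = 2·2 + -3·-2 = 10
s_3 = 2·10 + -3·2 = 14
s_4 = 2·14 + -3·10 = -2
s_5 = 2·-2 + -3·14 = -46
s_6 = 2·-46 + -3·-2 = -86
s_7 = 2·-86 + -3·-46 = -34
s_8 = 2·-34 + -3·-86 = 190
s_9 = 2·190 + -3·-34 = 482
s_10 = 2·482 + -3·190 = 394
s_11 = 2·394 + -3·482 = -658
s_12 = 2·-658 + -3·394 = -2498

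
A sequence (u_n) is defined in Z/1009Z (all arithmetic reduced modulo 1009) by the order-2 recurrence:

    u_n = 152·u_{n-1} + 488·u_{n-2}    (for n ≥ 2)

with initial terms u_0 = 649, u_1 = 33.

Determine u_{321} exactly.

u_2 = 152·33 + 488·649 = 866
u_3 = 152·866 + 488·33 = 422
u_4 = 152·422 + 488·866 = 414
u_5 = 152·414 + 488·422 = 470
u_6 = 152·470 + 488·414 = 33
u_7 = 152·33 + 488·470 = 288
Continuing the recurrence:
  u_8 = 349;  u_9 = 873;  u_10 = 308;  u_11 = 628;  u_12 = 573;  u_13 = 50
  u_14 = 668;  u_15 = 820;  u_16 = 610;  u_17 = 488;  u_18 = 544;  u_19 = 979
  u_20 = 590;  u_21 = 374;  u_22 = 699;  u_23 = 186;  u_24 = 90;  u_25 = 521
  u_26 = 14;  u_27 = 90;  u_28 = 332;  u_29 = 547;  u_30 = 982;  u_31 = 492
  u_32 = 59;  u_33 = 850;  u_34 = 588;  u_35 = 685;  u_36 = 581;  u_37 = 830
  u_38 = 34;  u_39 = 554;  u_40 = 909;  u_41 = 884;  u_42 = 812;  u_43 = 875
  u_44 = 540;  u_45 = 544;  u_46 = 121;  u_47 = 335;  u_48 = 996;  u_49 = 64
  u_50 = 357;  u_51 = 740;  u_52 = 140;  u_53 = 998;  u_54 = 54;  u_55 = 822
  u_56 = 955;  u_57 = 427;  u_58 = 210;  u_59 = 154;  u_60 = 772;  u_61 = 786
  u_62 = 789;  u_63 = 5;  u_64 = 354;  u_65 = 753;  u_66 = 652;  u_67 = 410
  u_68 = 103;  u_69 = 819;  u_70 = 195;  u_71 = 487;  u_72 = 681;  u_73 = 126
  u_74 = 348;  u_75 = 367;  u_76 = 601;  u_77 = 36;  u_78 = 96;  u_79 = 881
  u_80 = 149;  u_81 = 544;  u_82 = 14;  u_83 = 215;  u_84 = 161;  u_85 = 240
  u_86 = 22;  u_87 = 393;  u_88 = 851;  u_89 = 274;  u_90 = 868;  u_91 = 281
  u_92 = 138;  u_93 = 700;  u_94 = 196;  u_95 = 80;  u_96 = 854;  u_97 = 345
  u_98 = 7;  u_99 = 921;  u_100 = 130;  u_101 = 23;  u_102 = 342;  u_103 = 650
  u_104 = 329;  u_105 = 941;  u_106 = 884;  u_107 = 284;  u_108 = 330;  u_109 = 69
  u_110 = 1007;  u_111 = 71;  u_112 = 735;  u_113 = 63;  u_114 = 980;  u_115 = 102
  u_116 = 343;  u_117 = 3;  u_118 = 346;  u_119 = 579;  u_120 = 570;  u_121 = 907
  u_122 = 316;  u_123 = 274;  u_124 = 110;  u_125 = 91;  u_126 = 918;  u_127 = 306
  u_128 = 86;  u_129 = 960;  u_130 = 214;  u_131 = 544;  u_132 = 455;  u_133 = 653
  u_134 = 434;  u_135 = 203;  u_136 = 488;  u_137 = 701;  u_138 = 627;  u_139 = 495
  u_140 = 823;  u_141 = 389;  u_142 = 648;  u_143 = 763;  u_144 = 348;  u_145 = 451
  u_146 = 252;  u_147 = 88;  u_148 = 137;  u_149 = 201;  u_150 = 544;  u_151 = 165
  u_152 = 969;  u_153 = 783;  u_154 = 614;  u_155 = 193;  u_156 = 34;  u_157 = 470
  u_158 = 249;  u_159 = 832;  u_160 = 771;  u_161 = 546;  u_162 = 145;  u_163 = 923
  u_164 = 175;  u_165 = 776;  u_166 = 543;  u_167 = 111;  u_168 = 345;  u_169 = 663
  u_170 = 742;  u_171 = 440;  u_172 = 151;  u_173 = 557;  u_174 = 948;  u_175 = 204
  u_176 = 231;  u_177 = 467;  u_178 = 74;  u_179 = 11;  u_180 = 451;  u_181 = 263
  u_182 = 751;  u_183 = 336;  u_184 = 843;  u_185 = 503;  u_186 = 493;  u_187 = 547
  u_188 = 848;  u_189 = 304;  u_190 = 937;  u_191 = 184;  u_192 = 904;  u_193 = 175
  u_194 = 585;  u_195 = 772;  u_196 = 233;  u_197 = 480;  u_198 = 1008;  u_199 = 0
  u_200 = 521;  u_201 = 490;  u_202 = 803;  u_203 = 963;  u_204 = 443;  u_205 = 492
  u_206 = 376;  u_207 = 602;  u_208 = 544;  u_209 = 107;  u_210 = 225;  u_211 = 651
  u_212 = 898;  u_213 = 134;  u_214 = 506;  u_215 = 35;  u_216 = 1007;  u_217 = 632
  u_218 = 242;  u_219 = 122;  u_220 = 425;  u_221 = 29;  u_222 = 927;  u_223 = 679
  u_224 = 634;  u_225 = 913;  u_226 = 172;  u_227 = 485;  u_228 = 252;  u_229 = 536
  u_230 = 630;  u_231 = 142;  u_232 = 90;  u_233 = 238;  u_234 = 385;  u_235 = 107
  u_236 = 326;  u_237 = 868;  u_238 = 432;  u_239 = 892;  u_240 = 313;  u_241 = 570
  u_242 = 251;  u_243 = 495;  u_244 = 973;  u_245 = 991;  u_246 = 885;  u_247 = 620
  u_248 = 431;  u_249 = 796;  u_250 = 368;  u_251 = 424;  u_252 = 863;  u_253 = 73
  u_254 = 388;  u_255 = 763;  u_256 = 602;  u_257 = 717;  u_258 = 169;  u_259 = 236
  u_260 = 291;  u_261 = 987;  u_262 = 431;  u_263 = 290;  u_264 = 140;  u_265 = 351
  u_266 = 592;  u_267 = 950;  u_268 = 435;  u_269 = 1004;  u_270 = 639;  u_271 = 851
  u_272 = 251;  u_273 = 399;  u_274 = 507;  u_275 = 355;  u_276 = 694;  u_277 = 244
  u_278 = 412;  u_279 = 76;  u_280 = 718;  u_281 = 928;  u_282 = 57;  u_283 = 415
  u_284 = 86;  u_285 = 675;  u_286 = 281;  u_287 = 800;  u_288 = 424;  u_289 = 798
  u_290 = 283;  u_291 = 588;  u_292 = 455;  u_293 = 936;  u_294 = 63;  u_295 = 186
  u_296 = 494;  u_297 = 380;  u_298 = 168;  u_299 = 95;  u_300 = 569;  u_301 = 669
  u_302 = 985;  u_303 = 953;  u_304 = 965;  u_305 = 290;  u_306 = 410;  u_307 = 22
  u_308 = 615;  u_309 = 289;  u_310 = 988;  u_311 = 616;  u_312 = 646;  u_313 = 245
  u_314 = 347;  u_315 = 774;  u_316 = 428;  u_317 = 826;  u_318 = 437;  u_319 = 327
u_320 = 152·327 + 488·437 = 620
u_321 = 152·620 + 488·327 = 557

557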